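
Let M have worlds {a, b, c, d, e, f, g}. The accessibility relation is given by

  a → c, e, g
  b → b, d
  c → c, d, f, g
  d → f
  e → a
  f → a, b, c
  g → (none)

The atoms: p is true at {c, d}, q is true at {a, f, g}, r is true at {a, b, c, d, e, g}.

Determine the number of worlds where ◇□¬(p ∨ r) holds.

a: successors {c, e, g}; □¬(p ∨ r) there: c:F, e:F, g:T. ✓
b: successors {b, d}; □¬(p ∨ r) there: b:F, d:T. ✓
c: successors {c, d, f, g}; □¬(p ∨ r) there: c:F, d:T, f:F, g:T. ✓
d: successors {f}; □¬(p ∨ r) there: f:F. ✗
e: successors {a}; □¬(p ∨ r) there: a:F. ✗
f: successors {a, b, c}; □¬(p ∨ r) there: a:F, b:F, c:F. ✗
g: no successors, so ◇□¬(p ∨ r) fails. ✗
Satisfying worlds: {a, b, c}.

3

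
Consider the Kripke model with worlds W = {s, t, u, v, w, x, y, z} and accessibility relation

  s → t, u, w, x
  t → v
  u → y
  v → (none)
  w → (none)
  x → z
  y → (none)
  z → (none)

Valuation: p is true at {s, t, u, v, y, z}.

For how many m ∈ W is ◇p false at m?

4

s: successors {t, u, w, x}; p there: t:T, u:T, w:F, x:F. ✓
t: successors {v}; p there: v:T. ✓
u: successors {y}; p there: y:T. ✓
v: no successors, so ◇p fails. ✗
w: no successors, so ◇p fails. ✗
x: successors {z}; p there: z:T. ✓
y: no successors, so ◇p fails. ✗
z: no successors, so ◇p fails. ✗
Satisfying worlds: {s, t, u, x}.
So ◇p fails at the other 4 worlds.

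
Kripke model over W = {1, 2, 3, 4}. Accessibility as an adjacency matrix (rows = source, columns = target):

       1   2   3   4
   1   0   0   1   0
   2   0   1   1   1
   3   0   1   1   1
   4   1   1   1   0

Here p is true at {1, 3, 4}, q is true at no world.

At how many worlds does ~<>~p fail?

3

1: <>~p is F. ✓
2: <>~p is T. ✗
3: <>~p is T. ✗
4: <>~p is T. ✗
Satisfying worlds: {1}.
So ~<>~p fails at the other 3 worlds.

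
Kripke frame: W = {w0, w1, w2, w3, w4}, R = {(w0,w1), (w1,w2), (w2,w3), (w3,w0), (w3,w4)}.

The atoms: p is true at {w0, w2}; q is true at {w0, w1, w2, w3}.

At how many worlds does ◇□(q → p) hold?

3

w0: successors {w1}; □(q → p) there: w1:T. ✓
w1: successors {w2}; □(q → p) there: w2:F. ✗
w2: successors {w3}; □(q → p) there: w3:T. ✓
w3: successors {w0, w4}; □(q → p) there: w0:F, w4:T. ✓
w4: no successors, so ◇□(q → p) fails. ✗
Satisfying worlds: {w0, w2, w3}.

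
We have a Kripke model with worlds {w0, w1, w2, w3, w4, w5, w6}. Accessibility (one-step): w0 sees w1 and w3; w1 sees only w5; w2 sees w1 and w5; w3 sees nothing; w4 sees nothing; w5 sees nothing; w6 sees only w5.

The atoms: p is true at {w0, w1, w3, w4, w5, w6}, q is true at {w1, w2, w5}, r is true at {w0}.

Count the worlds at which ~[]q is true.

1

w0: []q is F. ✓
w1: []q is T. ✗
w2: []q is T. ✗
w3: []q is T. ✗
w4: []q is T. ✗
w5: []q is T. ✗
w6: []q is T. ✗
Satisfying worlds: {w0}.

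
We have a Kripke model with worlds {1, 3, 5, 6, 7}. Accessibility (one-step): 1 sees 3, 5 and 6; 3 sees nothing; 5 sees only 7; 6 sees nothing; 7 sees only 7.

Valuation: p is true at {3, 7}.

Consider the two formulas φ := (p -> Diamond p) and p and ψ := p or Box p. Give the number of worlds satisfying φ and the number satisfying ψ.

1 and 4

For (p -> Diamond p) and p:
1: p -> Diamond p is T, p is F. ✗
3: p -> Diamond p is F, p is T. ✗
5: p -> Diamond p is T, p is F. ✗
6: p -> Diamond p is T, p is F. ✗
7: p -> Diamond p is T, p is T. ✓
— 1 world.
For p or Box p:
1: p is F, Box p is F. ✗
3: p is T, Box p is T. ✓
5: p is F, Box p is T. ✓
6: p is F, Box p is T. ✓
7: p is T, Box p is T. ✓
— 4 worlds.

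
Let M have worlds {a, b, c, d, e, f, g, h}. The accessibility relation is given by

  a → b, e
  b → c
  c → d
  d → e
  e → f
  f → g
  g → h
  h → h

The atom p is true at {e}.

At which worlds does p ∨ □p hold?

{d, e}

a: p is F, □p is F. ✗
b: p is F, □p is F. ✗
c: p is F, □p is F. ✗
d: p is F, □p is T. ✓
e: p is T, □p is F. ✓
f: p is F, □p is F. ✗
g: p is F, □p is F. ✗
h: p is F, □p is F. ✗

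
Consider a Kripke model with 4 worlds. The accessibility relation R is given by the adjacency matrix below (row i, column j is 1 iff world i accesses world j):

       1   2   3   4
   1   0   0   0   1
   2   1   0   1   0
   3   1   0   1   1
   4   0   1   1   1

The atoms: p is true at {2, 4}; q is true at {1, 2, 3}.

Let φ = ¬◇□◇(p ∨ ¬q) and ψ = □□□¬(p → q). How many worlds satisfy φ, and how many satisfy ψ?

1 and 0

For ¬◇□◇(p ∨ ¬q):
1: ◇□◇(p ∨ ¬q) is F. ✓
2: ◇□◇(p ∨ ¬q) is T. ✗
3: ◇□◇(p ∨ ¬q) is T. ✗
4: ◇□◇(p ∨ ¬q) is T. ✗
— 1 world.
For □□□¬(p → q):
1: successors {4}; □□¬(p → q) there: 4:F. ✗
2: successors {1, 3}; □□¬(p → q) there: 1:F, 3:F. ✗
3: successors {1, 3, 4}; □□¬(p → q) there: 1:F, 3:F, 4:F. ✗
4: successors {2, 3, 4}; □□¬(p → q) there: 2:F, 3:F, 4:F. ✗
— 0 worlds.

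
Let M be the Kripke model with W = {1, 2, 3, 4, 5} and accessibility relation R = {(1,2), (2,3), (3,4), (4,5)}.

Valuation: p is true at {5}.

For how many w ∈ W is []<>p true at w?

2

1: successors {2}; <>p there: 2:F. ✗
2: successors {3}; <>p there: 3:F. ✗
3: successors {4}; <>p there: 4:T. ✓
4: successors {5}; <>p there: 5:F. ✗
5: no successors, so []<>p holds vacuously. ✓
Satisfying worlds: {3, 5}.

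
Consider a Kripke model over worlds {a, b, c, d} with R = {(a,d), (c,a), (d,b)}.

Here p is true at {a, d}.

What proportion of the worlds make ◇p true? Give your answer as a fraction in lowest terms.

a: successors {d}; p there: d:T. ✓
b: no successors, so ◇p fails. ✗
c: successors {a}; p there: a:T. ✓
d: successors {b}; p there: b:F. ✗
That's 2 of 4 worlds, so 2/4 = 1/2.

1/2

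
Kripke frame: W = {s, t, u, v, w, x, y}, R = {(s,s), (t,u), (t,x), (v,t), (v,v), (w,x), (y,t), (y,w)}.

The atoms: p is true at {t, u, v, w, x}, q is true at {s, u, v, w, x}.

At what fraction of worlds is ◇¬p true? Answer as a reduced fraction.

s: successors {s}; ¬p there: s:T. ✓
t: successors {u, x}; ¬p there: u:F, x:F. ✗
u: no successors, so ◇¬p fails. ✗
v: successors {t, v}; ¬p there: t:F, v:F. ✗
w: successors {x}; ¬p there: x:F. ✗
x: no successors, so ◇¬p fails. ✗
y: successors {t, w}; ¬p there: t:F, w:F. ✗
That's 1 of 7 worlds, so 1/7.

1/7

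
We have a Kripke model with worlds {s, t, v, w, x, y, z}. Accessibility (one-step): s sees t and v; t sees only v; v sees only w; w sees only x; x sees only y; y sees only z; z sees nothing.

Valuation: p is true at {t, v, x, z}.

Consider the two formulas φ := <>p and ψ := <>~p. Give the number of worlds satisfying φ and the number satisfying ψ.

4 and 2

For <>p:
s: successors {t, v}; p there: t:T, v:T. ✓
t: successors {v}; p there: v:T. ✓
v: successors {w}; p there: w:F. ✗
w: successors {x}; p there: x:T. ✓
x: successors {y}; p there: y:F. ✗
y: successors {z}; p there: z:T. ✓
z: no successors, so <>p fails. ✗
— 4 worlds.
For <>~p:
s: successors {t, v}; ~p there: t:F, v:F. ✗
t: successors {v}; ~p there: v:F. ✗
v: successors {w}; ~p there: w:T. ✓
w: successors {x}; ~p there: x:F. ✗
x: successors {y}; ~p there: y:T. ✓
y: successors {z}; ~p there: z:F. ✗
z: no successors, so <>~p fails. ✗
— 2 worlds.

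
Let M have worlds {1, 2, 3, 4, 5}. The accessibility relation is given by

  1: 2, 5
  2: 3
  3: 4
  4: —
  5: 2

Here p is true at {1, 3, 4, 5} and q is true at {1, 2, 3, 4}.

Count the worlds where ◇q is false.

1

1: successors {2, 5}; q there: 2:T, 5:F. ✓
2: successors {3}; q there: 3:T. ✓
3: successors {4}; q there: 4:T. ✓
4: no successors, so ◇q fails. ✗
5: successors {2}; q there: 2:T. ✓
Satisfying worlds: {1, 2, 3, 5}.
So ◇q fails at the other 1 world.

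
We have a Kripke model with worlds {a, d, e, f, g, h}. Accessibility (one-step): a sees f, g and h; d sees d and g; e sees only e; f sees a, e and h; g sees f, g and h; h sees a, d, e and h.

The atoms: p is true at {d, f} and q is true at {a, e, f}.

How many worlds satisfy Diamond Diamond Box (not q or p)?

5

a: successors {f, g, h}; Diamond Box (not q or p) there: f:T, g:T, h:T. ✓
d: successors {d, g}; Diamond Box (not q or p) there: d:T, g:T. ✓
e: successors {e}; Diamond Box (not q or p) there: e:F. ✗
f: successors {a, e, h}; Diamond Box (not q or p) there: a:T, e:F, h:T. ✓
g: successors {f, g, h}; Diamond Box (not q or p) there: f:T, g:T, h:T. ✓
h: successors {a, d, e, h}; Diamond Box (not q or p) there: a:T, d:T, e:F, h:T. ✓
Satisfying worlds: {a, d, f, g, h}.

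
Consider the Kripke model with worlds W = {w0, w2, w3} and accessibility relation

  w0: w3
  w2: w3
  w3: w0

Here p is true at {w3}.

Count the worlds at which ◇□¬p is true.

w0: successors {w3}; □¬p there: w3:T. ✓
w2: successors {w3}; □¬p there: w3:T. ✓
w3: successors {w0}; □¬p there: w0:F. ✗
Satisfying worlds: {w0, w2}.

2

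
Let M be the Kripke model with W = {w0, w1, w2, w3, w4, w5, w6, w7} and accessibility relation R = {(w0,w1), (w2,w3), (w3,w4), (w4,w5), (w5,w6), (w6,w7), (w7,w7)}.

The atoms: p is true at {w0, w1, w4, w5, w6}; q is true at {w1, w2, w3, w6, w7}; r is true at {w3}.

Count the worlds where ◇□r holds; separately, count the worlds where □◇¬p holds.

For ◇□r:
w0: successors {w1}; □r there: w1:T. ✓
w1: no successors, so ◇□r fails. ✗
w2: successors {w3}; □r there: w3:F. ✗
w3: successors {w4}; □r there: w4:F. ✗
w4: successors {w5}; □r there: w5:F. ✗
w5: successors {w6}; □r there: w6:F. ✗
w6: successors {w7}; □r there: w7:F. ✗
w7: successors {w7}; □r there: w7:F. ✗
— 1 world.
For □◇¬p:
w0: successors {w1}; ◇¬p there: w1:F. ✗
w1: no successors, so □◇¬p holds vacuously. ✓
w2: successors {w3}; ◇¬p there: w3:F. ✗
w3: successors {w4}; ◇¬p there: w4:F. ✗
w4: successors {w5}; ◇¬p there: w5:F. ✗
w5: successors {w6}; ◇¬p there: w6:T. ✓
w6: successors {w7}; ◇¬p there: w7:T. ✓
w7: successors {w7}; ◇¬p there: w7:T. ✓
— 4 worlds.

1 and 4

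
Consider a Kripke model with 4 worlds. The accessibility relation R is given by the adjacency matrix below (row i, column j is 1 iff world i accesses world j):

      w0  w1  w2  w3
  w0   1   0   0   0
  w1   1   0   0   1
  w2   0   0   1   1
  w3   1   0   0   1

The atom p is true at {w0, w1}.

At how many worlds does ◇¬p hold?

w0: successors {w0}; ¬p there: w0:F. ✗
w1: successors {w0, w3}; ¬p there: w0:F, w3:T. ✓
w2: successors {w2, w3}; ¬p there: w2:T, w3:T. ✓
w3: successors {w0, w3}; ¬p there: w0:F, w3:T. ✓
Satisfying worlds: {w1, w2, w3}.

3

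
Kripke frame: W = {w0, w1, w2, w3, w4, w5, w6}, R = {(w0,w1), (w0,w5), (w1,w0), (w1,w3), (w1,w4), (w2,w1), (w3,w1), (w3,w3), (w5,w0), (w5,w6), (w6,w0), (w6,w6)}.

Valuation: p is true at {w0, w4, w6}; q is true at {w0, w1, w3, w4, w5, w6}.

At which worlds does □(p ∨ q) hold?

{w0, w1, w2, w3, w4, w5, w6}

w0: successors {w1, w5}; p ∨ q there: w1:T, w5:T. ✓
w1: successors {w0, w3, w4}; p ∨ q there: w0:T, w3:T, w4:T. ✓
w2: successors {w1}; p ∨ q there: w1:T. ✓
w3: successors {w1, w3}; p ∨ q there: w1:T, w3:T. ✓
w4: no successors, so □(p ∨ q) holds vacuously. ✓
w5: successors {w0, w6}; p ∨ q there: w0:T, w6:T. ✓
w6: successors {w0, w6}; p ∨ q there: w0:T, w6:T. ✓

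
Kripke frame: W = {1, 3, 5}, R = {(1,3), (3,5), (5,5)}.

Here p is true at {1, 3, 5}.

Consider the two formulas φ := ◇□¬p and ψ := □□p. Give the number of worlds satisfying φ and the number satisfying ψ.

For ◇□¬p:
1: successors {3}; □¬p there: 3:F. ✗
3: successors {5}; □¬p there: 5:F. ✗
5: successors {5}; □¬p there: 5:F. ✗
— 0 worlds.
For □□p:
1: successors {3}; □p there: 3:T. ✓
3: successors {5}; □p there: 5:T. ✓
5: successors {5}; □p there: 5:T. ✓
— 3 worlds.

0 and 3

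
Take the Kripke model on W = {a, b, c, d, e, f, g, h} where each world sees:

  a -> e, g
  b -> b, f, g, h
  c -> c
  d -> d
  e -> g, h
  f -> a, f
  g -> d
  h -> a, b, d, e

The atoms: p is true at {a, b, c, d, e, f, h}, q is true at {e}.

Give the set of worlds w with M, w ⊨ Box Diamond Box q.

∅

a: successors {e, g}; Diamond Box q there: e:F, g:F. ✗
b: successors {b, f, g, h}; Diamond Box q there: b:F, f:F, g:F, h:F. ✗
c: successors {c}; Diamond Box q there: c:F. ✗
d: successors {d}; Diamond Box q there: d:F. ✗
e: successors {g, h}; Diamond Box q there: g:F, h:F. ✗
f: successors {a, f}; Diamond Box q there: a:F, f:F. ✗
g: successors {d}; Diamond Box q there: d:F. ✗
h: successors {a, b, d, e}; Diamond Box q there: a:F, b:F, d:F, e:F. ✗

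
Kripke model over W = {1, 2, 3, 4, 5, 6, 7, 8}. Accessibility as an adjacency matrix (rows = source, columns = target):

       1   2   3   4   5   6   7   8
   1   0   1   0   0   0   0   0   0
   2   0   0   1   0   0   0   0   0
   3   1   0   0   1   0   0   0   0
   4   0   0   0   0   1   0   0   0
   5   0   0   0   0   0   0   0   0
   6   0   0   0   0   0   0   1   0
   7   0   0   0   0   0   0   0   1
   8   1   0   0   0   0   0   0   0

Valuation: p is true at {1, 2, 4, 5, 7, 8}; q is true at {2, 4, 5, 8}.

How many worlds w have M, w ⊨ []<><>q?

4

1: successors {2}; <><>q there: 2:T. ✓
2: successors {3}; <><>q there: 3:T. ✓
3: successors {1, 4}; <><>q there: 1:F, 4:F. ✗
4: successors {5}; <><>q there: 5:F. ✗
5: no successors, so []<><>q holds vacuously. ✓
6: successors {7}; <><>q there: 7:F. ✗
7: successors {8}; <><>q there: 8:T. ✓
8: successors {1}; <><>q there: 1:F. ✗
Satisfying worlds: {1, 2, 5, 7}.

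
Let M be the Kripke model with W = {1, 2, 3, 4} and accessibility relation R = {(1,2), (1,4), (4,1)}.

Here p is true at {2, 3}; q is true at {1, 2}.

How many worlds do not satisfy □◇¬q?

1

1: successors {2, 4}; ◇¬q there: 2:F, 4:F. ✗
2: no successors, so □◇¬q holds vacuously. ✓
3: no successors, so □◇¬q holds vacuously. ✓
4: successors {1}; ◇¬q there: 1:T. ✓
Satisfying worlds: {2, 3, 4}.
So □◇¬q fails at the other 1 world.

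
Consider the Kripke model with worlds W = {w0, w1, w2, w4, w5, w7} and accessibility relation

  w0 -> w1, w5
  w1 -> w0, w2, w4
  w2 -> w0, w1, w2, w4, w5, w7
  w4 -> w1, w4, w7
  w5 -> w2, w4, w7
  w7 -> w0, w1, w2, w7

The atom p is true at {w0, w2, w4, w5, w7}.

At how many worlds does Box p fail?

4

w0: successors {w1, w5}; p there: w1:F, w5:T. ✗
w1: successors {w0, w2, w4}; p there: w0:T, w2:T, w4:T. ✓
w2: successors {w0, w1, w2, w4, w5, w7}; p there: w0:T, w1:F, w2:T, w4:T, w5:T, w7:T. ✗
w4: successors {w1, w4, w7}; p there: w1:F, w4:T, w7:T. ✗
w5: successors {w2, w4, w7}; p there: w2:T, w4:T, w7:T. ✓
w7: successors {w0, w1, w2, w7}; p there: w0:T, w1:F, w2:T, w7:T. ✗
Satisfying worlds: {w1, w5}.
So Box p fails at the other 4 worlds.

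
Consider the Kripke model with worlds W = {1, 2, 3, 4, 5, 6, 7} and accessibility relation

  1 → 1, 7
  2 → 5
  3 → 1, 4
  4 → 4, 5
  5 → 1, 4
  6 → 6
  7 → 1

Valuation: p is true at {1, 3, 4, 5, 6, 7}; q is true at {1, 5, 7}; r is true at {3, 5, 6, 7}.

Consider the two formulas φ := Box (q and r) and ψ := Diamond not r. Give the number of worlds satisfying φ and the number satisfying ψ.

1 and 5

For Box (q and r):
1: successors {1, 7}; q and r there: 1:F, 7:T. ✗
2: successors {5}; q and r there: 5:T. ✓
3: successors {1, 4}; q and r there: 1:F, 4:F. ✗
4: successors {4, 5}; q and r there: 4:F, 5:T. ✗
5: successors {1, 4}; q and r there: 1:F, 4:F. ✗
6: successors {6}; q and r there: 6:F. ✗
7: successors {1}; q and r there: 1:F. ✗
— 1 world.
For Diamond not r:
1: successors {1, 7}; not r there: 1:T, 7:F. ✓
2: successors {5}; not r there: 5:F. ✗
3: successors {1, 4}; not r there: 1:T, 4:T. ✓
4: successors {4, 5}; not r there: 4:T, 5:F. ✓
5: successors {1, 4}; not r there: 1:T, 4:T. ✓
6: successors {6}; not r there: 6:F. ✗
7: successors {1}; not r there: 1:T. ✓
— 5 worlds.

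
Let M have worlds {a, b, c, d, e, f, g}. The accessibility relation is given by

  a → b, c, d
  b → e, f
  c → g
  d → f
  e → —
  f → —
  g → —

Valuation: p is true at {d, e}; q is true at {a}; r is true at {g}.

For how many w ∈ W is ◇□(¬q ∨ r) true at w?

4

a: successors {b, c, d}; □(¬q ∨ r) there: b:T, c:T, d:T. ✓
b: successors {e, f}; □(¬q ∨ r) there: e:T, f:T. ✓
c: successors {g}; □(¬q ∨ r) there: g:T. ✓
d: successors {f}; □(¬q ∨ r) there: f:T. ✓
e: no successors, so ◇□(¬q ∨ r) fails. ✗
f: no successors, so ◇□(¬q ∨ r) fails. ✗
g: no successors, so ◇□(¬q ∨ r) fails. ✗
Satisfying worlds: {a, b, c, d}.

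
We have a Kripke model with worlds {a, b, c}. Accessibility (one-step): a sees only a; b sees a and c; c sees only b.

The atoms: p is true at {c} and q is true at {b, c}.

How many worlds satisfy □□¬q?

1

a: successors {a}; □¬q there: a:T. ✓
b: successors {a, c}; □¬q there: a:T, c:F. ✗
c: successors {b}; □¬q there: b:F. ✗
Satisfying worlds: {a}.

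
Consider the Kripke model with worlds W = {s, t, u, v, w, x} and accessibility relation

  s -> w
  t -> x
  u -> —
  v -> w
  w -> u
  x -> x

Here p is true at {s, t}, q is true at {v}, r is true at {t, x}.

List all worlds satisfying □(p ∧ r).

s: successors {w}; p ∧ r there: w:F. ✗
t: successors {x}; p ∧ r there: x:F. ✗
u: no successors, so □(p ∧ r) holds vacuously. ✓
v: successors {w}; p ∧ r there: w:F. ✗
w: successors {u}; p ∧ r there: u:F. ✗
x: successors {x}; p ∧ r there: x:F. ✗

{u}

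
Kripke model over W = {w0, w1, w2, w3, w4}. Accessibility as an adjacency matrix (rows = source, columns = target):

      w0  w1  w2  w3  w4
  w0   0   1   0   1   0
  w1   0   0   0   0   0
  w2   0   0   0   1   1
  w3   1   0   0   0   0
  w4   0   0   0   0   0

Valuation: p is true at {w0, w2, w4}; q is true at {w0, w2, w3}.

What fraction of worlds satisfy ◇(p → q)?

w0: successors {w1, w3}; p → q there: w1:T, w3:T. ✓
w1: no successors, so ◇(p → q) fails. ✗
w2: successors {w3, w4}; p → q there: w3:T, w4:F. ✓
w3: successors {w0}; p → q there: w0:T. ✓
w4: no successors, so ◇(p → q) fails. ✗
That's 3 of 5 worlds, so 3/5.

3/5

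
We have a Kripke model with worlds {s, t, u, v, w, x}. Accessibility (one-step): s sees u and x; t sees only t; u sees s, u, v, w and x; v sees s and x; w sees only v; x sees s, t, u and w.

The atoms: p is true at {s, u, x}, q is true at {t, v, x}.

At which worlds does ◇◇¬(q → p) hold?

s: successors {u, x}; ◇¬(q → p) there: u:T, x:T. ✓
t: successors {t}; ◇¬(q → p) there: t:T. ✓
u: successors {s, u, v, w, x}; ◇¬(q → p) there: s:F, u:T, v:F, w:T, x:T. ✓
v: successors {s, x}; ◇¬(q → p) there: s:F, x:T. ✓
w: successors {v}; ◇¬(q → p) there: v:F. ✗
x: successors {s, t, u, w}; ◇¬(q → p) there: s:F, t:T, u:T, w:T. ✓

{s, t, u, v, x}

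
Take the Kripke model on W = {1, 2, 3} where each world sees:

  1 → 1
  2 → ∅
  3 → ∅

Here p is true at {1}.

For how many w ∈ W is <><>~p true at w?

1: successors {1}; <>~p there: 1:F. ✗
2: no successors, so <><>~p fails. ✗
3: no successors, so <><>~p fails. ✗
Satisfying worlds: ∅.

0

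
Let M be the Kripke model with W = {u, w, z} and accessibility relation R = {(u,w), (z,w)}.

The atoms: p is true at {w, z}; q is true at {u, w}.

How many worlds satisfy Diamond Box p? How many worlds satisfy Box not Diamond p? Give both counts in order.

2 and 3

For Diamond Box p:
u: successors {w}; Box p there: w:T. ✓
w: no successors, so Diamond Box p fails. ✗
z: successors {w}; Box p there: w:T. ✓
— 2 worlds.
For Box not Diamond p:
u: successors {w}; not Diamond p there: w:T. ✓
w: no successors, so Box not Diamond p holds vacuously. ✓
z: successors {w}; not Diamond p there: w:T. ✓
— 3 worlds.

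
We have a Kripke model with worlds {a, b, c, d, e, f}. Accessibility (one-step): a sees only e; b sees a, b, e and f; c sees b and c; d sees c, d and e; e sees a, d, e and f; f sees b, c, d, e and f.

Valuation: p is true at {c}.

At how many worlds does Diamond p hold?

a: successors {e}; p there: e:F. ✗
b: successors {a, b, e, f}; p there: a:F, b:F, e:F, f:F. ✗
c: successors {b, c}; p there: b:F, c:T. ✓
d: successors {c, d, e}; p there: c:T, d:F, e:F. ✓
e: successors {a, d, e, f}; p there: a:F, d:F, e:F, f:F. ✗
f: successors {b, c, d, e, f}; p there: b:F, c:T, d:F, e:F, f:F. ✓
Satisfying worlds: {c, d, f}.

3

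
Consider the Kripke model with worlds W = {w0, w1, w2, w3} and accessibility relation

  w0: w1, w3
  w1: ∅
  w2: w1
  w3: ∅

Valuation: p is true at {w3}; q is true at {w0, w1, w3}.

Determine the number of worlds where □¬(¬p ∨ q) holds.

2

w0: successors {w1, w3}; ¬(¬p ∨ q) there: w1:F, w3:F. ✗
w1: no successors, so □¬(¬p ∨ q) holds vacuously. ✓
w2: successors {w1}; ¬(¬p ∨ q) there: w1:F. ✗
w3: no successors, so □¬(¬p ∨ q) holds vacuously. ✓
Satisfying worlds: {w1, w3}.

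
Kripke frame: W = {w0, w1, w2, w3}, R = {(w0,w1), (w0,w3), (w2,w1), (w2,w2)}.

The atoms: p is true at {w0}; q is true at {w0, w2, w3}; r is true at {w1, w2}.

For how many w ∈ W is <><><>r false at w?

w0: successors {w1, w3}; <><>r there: w1:F, w3:F. ✗
w1: no successors, so <><><>r fails. ✗
w2: successors {w1, w2}; <><>r there: w1:F, w2:T. ✓
w3: no successors, so <><><>r fails. ✗
Satisfying worlds: {w2}.
So <><><>r fails at the other 3 worlds.

3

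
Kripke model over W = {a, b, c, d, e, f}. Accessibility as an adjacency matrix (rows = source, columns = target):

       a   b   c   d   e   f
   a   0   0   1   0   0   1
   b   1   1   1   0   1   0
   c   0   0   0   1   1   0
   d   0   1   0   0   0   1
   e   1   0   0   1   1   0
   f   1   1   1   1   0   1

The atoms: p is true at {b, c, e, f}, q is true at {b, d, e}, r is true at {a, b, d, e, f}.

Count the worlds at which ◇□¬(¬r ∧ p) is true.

a: successors {c, f}; □¬(¬r ∧ p) there: c:T, f:F. ✓
b: successors {a, b, c, e}; □¬(¬r ∧ p) there: a:F, b:F, c:T, e:T. ✓
c: successors {d, e}; □¬(¬r ∧ p) there: d:T, e:T. ✓
d: successors {b, f}; □¬(¬r ∧ p) there: b:F, f:F. ✗
e: successors {a, d, e}; □¬(¬r ∧ p) there: a:F, d:T, e:T. ✓
f: successors {a, b, c, d, f}; □¬(¬r ∧ p) there: a:F, b:F, c:T, d:T, f:F. ✓
Satisfying worlds: {a, b, c, e, f}.

5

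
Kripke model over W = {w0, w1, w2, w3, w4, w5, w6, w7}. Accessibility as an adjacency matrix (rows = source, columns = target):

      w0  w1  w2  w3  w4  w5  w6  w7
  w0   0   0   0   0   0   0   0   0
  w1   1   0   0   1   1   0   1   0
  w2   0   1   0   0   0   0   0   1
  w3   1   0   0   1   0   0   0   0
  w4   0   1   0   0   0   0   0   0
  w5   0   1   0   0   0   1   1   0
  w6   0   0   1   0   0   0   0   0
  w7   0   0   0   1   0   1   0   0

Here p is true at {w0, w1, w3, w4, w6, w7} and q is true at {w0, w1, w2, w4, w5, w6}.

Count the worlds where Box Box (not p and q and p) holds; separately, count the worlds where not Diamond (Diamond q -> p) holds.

1 and 2

For Box Box (not p and q and p):
w0: no successors, so Box Box (not p and q and p) holds vacuously. ✓
w1: successors {w0, w3, w4, w6}; Box (not p and q and p) there: w0:T, w3:F, w4:F, w6:F. ✗
w2: successors {w1, w7}; Box (not p and q and p) there: w1:F, w7:F. ✗
w3: successors {w0, w3}; Box (not p and q and p) there: w0:T, w3:F. ✗
w4: successors {w1}; Box (not p and q and p) there: w1:F. ✗
w5: successors {w1, w5, w6}; Box (not p and q and p) there: w1:F, w5:F, w6:F. ✗
w6: successors {w2}; Box (not p and q and p) there: w2:F. ✗
w7: successors {w3, w5}; Box (not p and q and p) there: w3:F, w5:F. ✗
— 1 world.
For not Diamond (Diamond q -> p):
w0: Diamond (Diamond q -> p) is F. ✓
w1: Diamond (Diamond q -> p) is T. ✗
w2: Diamond (Diamond q -> p) is T. ✗
w3: Diamond (Diamond q -> p) is T. ✗
w4: Diamond (Diamond q -> p) is T. ✗
w5: Diamond (Diamond q -> p) is T. ✗
w6: Diamond (Diamond q -> p) is F. ✓
w7: Diamond (Diamond q -> p) is T. ✗
— 2 worlds.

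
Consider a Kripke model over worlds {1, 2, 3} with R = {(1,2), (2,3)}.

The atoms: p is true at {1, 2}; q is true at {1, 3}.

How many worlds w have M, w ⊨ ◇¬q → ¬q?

1: ◇¬q is T, ¬q is F. ✗
2: ◇¬q is F, ¬q is T. ✓
3: ◇¬q is F, ¬q is F. ✓
Satisfying worlds: {2, 3}.

2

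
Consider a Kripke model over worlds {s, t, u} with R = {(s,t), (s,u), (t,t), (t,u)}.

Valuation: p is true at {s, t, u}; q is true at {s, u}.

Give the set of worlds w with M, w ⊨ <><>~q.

s: successors {t, u}; <>~q there: t:T, u:F. ✓
t: successors {t, u}; <>~q there: t:T, u:F. ✓
u: no successors, so <><>~q fails. ✗

{s, t}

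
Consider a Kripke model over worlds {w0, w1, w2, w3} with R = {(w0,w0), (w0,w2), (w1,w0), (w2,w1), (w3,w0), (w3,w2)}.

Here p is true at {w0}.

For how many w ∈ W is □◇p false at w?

2

w0: successors {w0, w2}; ◇p there: w0:T, w2:F. ✗
w1: successors {w0}; ◇p there: w0:T. ✓
w2: successors {w1}; ◇p there: w1:T. ✓
w3: successors {w0, w2}; ◇p there: w0:T, w2:F. ✗
Satisfying worlds: {w1, w2}.
So □◇p fails at the other 2 worlds.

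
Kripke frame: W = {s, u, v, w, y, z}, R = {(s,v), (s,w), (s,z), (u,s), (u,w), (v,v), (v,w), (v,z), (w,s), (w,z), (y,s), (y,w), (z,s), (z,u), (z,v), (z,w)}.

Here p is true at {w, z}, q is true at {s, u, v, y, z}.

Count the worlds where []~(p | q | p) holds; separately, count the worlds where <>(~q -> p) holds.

0 and 6

For []~(p | q | p):
s: successors {v, w, z}; ~(p | q | p) there: v:F, w:F, z:F. ✗
u: successors {s, w}; ~(p | q | p) there: s:F, w:F. ✗
v: successors {v, w, z}; ~(p | q | p) there: v:F, w:F, z:F. ✗
w: successors {s, z}; ~(p | q | p) there: s:F, z:F. ✗
y: successors {s, w}; ~(p | q | p) there: s:F, w:F. ✗
z: successors {s, u, v, w}; ~(p | q | p) there: s:F, u:F, v:F, w:F. ✗
— 0 worlds.
For <>(~q -> p):
s: successors {v, w, z}; ~q -> p there: v:T, w:T, z:T. ✓
u: successors {s, w}; ~q -> p there: s:T, w:T. ✓
v: successors {v, w, z}; ~q -> p there: v:T, w:T, z:T. ✓
w: successors {s, z}; ~q -> p there: s:T, z:T. ✓
y: successors {s, w}; ~q -> p there: s:T, w:T. ✓
z: successors {s, u, v, w}; ~q -> p there: s:T, u:T, v:T, w:T. ✓
— 6 worlds.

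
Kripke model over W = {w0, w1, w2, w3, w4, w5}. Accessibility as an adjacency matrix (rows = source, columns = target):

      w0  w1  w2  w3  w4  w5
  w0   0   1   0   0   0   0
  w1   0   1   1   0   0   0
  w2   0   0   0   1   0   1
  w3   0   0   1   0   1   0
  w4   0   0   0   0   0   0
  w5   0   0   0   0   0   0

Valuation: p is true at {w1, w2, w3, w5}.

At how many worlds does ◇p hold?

4

w0: successors {w1}; p there: w1:T. ✓
w1: successors {w1, w2}; p there: w1:T, w2:T. ✓
w2: successors {w3, w5}; p there: w3:T, w5:T. ✓
w3: successors {w2, w4}; p there: w2:T, w4:F. ✓
w4: no successors, so ◇p fails. ✗
w5: no successors, so ◇p fails. ✗
Satisfying worlds: {w0, w1, w2, w3}.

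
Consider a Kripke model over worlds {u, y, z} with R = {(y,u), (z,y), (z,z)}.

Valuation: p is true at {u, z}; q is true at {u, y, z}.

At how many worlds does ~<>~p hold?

2

u: <>~p is F. ✓
y: <>~p is F. ✓
z: <>~p is T. ✗
Satisfying worlds: {u, y}.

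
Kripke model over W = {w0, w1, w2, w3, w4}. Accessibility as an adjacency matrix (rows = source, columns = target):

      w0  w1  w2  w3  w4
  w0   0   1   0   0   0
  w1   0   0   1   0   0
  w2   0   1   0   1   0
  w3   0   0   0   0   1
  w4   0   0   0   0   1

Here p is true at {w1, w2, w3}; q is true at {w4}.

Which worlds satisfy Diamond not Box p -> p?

{w0, w1, w2, w3}

w0: Diamond not Box p is F, p is F. ✓
w1: Diamond not Box p is F, p is T. ✓
w2: Diamond not Box p is T, p is T. ✓
w3: Diamond not Box p is T, p is T. ✓
w4: Diamond not Box p is T, p is F. ✗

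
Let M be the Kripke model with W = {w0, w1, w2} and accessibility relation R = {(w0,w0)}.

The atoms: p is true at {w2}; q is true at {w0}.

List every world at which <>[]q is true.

w0: successors {w0}; []q there: w0:T. ✓
w1: no successors, so <>[]q fails. ✗
w2: no successors, so <>[]q fails. ✗

{w0}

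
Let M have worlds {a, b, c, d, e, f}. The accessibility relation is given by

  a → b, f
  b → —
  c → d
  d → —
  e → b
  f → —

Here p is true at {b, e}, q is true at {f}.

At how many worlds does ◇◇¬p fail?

a: successors {b, f}; ◇¬p there: b:F, f:F. ✗
b: no successors, so ◇◇¬p fails. ✗
c: successors {d}; ◇¬p there: d:F. ✗
d: no successors, so ◇◇¬p fails. ✗
e: successors {b}; ◇¬p there: b:F. ✗
f: no successors, so ◇◇¬p fails. ✗
Satisfying worlds: ∅.
So ◇◇¬p fails at the other 6 worlds.

6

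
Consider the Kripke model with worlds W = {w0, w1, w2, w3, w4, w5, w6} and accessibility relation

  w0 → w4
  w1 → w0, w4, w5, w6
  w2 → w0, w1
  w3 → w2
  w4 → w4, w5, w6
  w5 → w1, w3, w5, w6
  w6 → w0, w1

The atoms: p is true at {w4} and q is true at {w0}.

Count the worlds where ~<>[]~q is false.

w0: <>[]~q is T. ✗
w1: <>[]~q is T. ✗
w2: <>[]~q is T. ✗
w3: <>[]~q is F. ✓
w4: <>[]~q is T. ✗
w5: <>[]~q is T. ✗
w6: <>[]~q is T. ✗
Satisfying worlds: {w3}.
So ~<>[]~q fails at the other 6 worlds.

6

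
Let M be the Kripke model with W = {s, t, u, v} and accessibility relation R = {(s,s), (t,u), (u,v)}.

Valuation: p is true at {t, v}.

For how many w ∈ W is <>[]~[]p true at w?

s: successors {s}; []~[]p there: s:T. ✓
t: successors {u}; []~[]p there: u:F. ✗
u: successors {v}; []~[]p there: v:T. ✓
v: no successors, so <>[]~[]p fails. ✗
Satisfying worlds: {s, u}.

2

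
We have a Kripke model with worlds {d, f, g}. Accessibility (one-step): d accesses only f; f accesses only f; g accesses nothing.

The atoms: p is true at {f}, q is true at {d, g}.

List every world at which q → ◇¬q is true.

{d, f}

d: q is T, ◇¬q is T. ✓
f: q is F, ◇¬q is T. ✓
g: q is T, ◇¬q is F. ✗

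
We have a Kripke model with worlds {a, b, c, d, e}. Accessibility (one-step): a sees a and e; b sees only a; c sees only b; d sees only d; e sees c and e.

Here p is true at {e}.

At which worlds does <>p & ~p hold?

a: <>p is T, ~p is T. ✓
b: <>p is F, ~p is T. ✗
c: <>p is F, ~p is T. ✗
d: <>p is F, ~p is T. ✗
e: <>p is T, ~p is F. ✗

{a}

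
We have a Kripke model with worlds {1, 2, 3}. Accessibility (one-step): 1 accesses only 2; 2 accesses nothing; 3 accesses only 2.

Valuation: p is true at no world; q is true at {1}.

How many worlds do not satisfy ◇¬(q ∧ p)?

1: successors {2}; ¬(q ∧ p) there: 2:T. ✓
2: no successors, so ◇¬(q ∧ p) fails. ✗
3: successors {2}; ¬(q ∧ p) there: 2:T. ✓
Satisfying worlds: {1, 3}.
So ◇¬(q ∧ p) fails at the other 1 world.

1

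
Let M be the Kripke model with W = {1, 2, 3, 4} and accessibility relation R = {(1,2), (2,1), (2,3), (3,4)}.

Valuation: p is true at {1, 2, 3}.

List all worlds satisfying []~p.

1: successors {2}; ~p there: 2:F. ✗
2: successors {1, 3}; ~p there: 1:F, 3:F. ✗
3: successors {4}; ~p there: 4:T. ✓
4: no successors, so []~p holds vacuously. ✓

{3, 4}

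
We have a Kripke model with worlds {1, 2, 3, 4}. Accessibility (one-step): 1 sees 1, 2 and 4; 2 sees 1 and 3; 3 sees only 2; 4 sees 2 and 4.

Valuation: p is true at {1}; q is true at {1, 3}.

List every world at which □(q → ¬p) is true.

{3, 4}

1: successors {1, 2, 4}; q → ¬p there: 1:F, 2:T, 4:T. ✗
2: successors {1, 3}; q → ¬p there: 1:F, 3:T. ✗
3: successors {2}; q → ¬p there: 2:T. ✓
4: successors {2, 4}; q → ¬p there: 2:T, 4:T. ✓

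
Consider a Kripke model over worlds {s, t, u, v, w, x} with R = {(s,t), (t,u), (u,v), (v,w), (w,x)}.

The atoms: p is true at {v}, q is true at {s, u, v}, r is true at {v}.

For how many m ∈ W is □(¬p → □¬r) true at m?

5

s: successors {t}; ¬p → □¬r there: t:T. ✓
t: successors {u}; ¬p → □¬r there: u:F. ✗
u: successors {v}; ¬p → □¬r there: v:T. ✓
v: successors {w}; ¬p → □¬r there: w:T. ✓
w: successors {x}; ¬p → □¬r there: x:T. ✓
x: no successors, so □(¬p → □¬r) holds vacuously. ✓
Satisfying worlds: {s, u, v, w, x}.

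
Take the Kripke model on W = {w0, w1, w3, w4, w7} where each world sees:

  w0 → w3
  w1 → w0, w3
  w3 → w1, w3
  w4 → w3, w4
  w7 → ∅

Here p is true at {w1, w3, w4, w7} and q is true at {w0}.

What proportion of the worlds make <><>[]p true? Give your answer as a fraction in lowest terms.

w0: successors {w3}; <>[]p there: w3:T. ✓
w1: successors {w0, w3}; <>[]p there: w0:T, w3:T. ✓
w3: successors {w1, w3}; <>[]p there: w1:T, w3:T. ✓
w4: successors {w3, w4}; <>[]p there: w3:T, w4:T. ✓
w7: no successors, so <><>[]p fails. ✗
That's 4 of 5 worlds, so 4/5.

4/5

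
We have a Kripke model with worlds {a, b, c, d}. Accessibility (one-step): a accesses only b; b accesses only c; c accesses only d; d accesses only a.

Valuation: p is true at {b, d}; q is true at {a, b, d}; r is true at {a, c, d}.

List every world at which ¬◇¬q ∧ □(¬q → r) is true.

a: ¬◇¬q is T, □(¬q → r) is T. ✓
b: ¬◇¬q is F, □(¬q → r) is T. ✗
c: ¬◇¬q is T, □(¬q → r) is T. ✓
d: ¬◇¬q is T, □(¬q → r) is T. ✓

{a, c, d}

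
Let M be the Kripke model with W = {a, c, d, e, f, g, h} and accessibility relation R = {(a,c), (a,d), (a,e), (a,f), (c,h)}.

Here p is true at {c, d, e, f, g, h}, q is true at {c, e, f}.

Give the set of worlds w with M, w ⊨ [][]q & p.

a: [][]q is F, p is F. ✗
c: [][]q is T, p is T. ✓
d: [][]q is T, p is T. ✓
e: [][]q is T, p is T. ✓
f: [][]q is T, p is T. ✓
g: [][]q is T, p is T. ✓
h: [][]q is T, p is T. ✓

{c, d, e, f, g, h}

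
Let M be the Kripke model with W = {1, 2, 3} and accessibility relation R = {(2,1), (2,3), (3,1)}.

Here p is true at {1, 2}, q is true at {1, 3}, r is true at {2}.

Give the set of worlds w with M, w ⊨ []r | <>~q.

{1}

1: []r is T, <>~q is F. ✓
2: []r is F, <>~q is F. ✗
3: []r is F, <>~q is F. ✗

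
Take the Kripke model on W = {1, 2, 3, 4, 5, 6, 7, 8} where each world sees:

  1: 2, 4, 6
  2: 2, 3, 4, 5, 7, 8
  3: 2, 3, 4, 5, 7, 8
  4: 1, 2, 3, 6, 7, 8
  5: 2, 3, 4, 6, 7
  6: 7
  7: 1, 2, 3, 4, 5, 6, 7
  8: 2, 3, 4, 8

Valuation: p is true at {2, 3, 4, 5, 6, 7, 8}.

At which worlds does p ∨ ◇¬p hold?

{2, 3, 4, 5, 6, 7, 8}

1: p is F, ◇¬p is F. ✗
2: p is T, ◇¬p is F. ✓
3: p is T, ◇¬p is F. ✓
4: p is T, ◇¬p is T. ✓
5: p is T, ◇¬p is F. ✓
6: p is T, ◇¬p is F. ✓
7: p is T, ◇¬p is T. ✓
8: p is T, ◇¬p is F. ✓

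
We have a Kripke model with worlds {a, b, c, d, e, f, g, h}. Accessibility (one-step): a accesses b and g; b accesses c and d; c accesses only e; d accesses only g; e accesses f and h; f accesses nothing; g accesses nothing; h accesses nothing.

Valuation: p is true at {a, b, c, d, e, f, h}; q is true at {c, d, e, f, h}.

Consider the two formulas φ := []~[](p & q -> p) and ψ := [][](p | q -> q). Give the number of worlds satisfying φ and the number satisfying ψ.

3 and 8

For []~[](p & q -> p):
a: successors {b, g}; ~[](p & q -> p) there: b:F, g:F. ✗
b: successors {c, d}; ~[](p & q -> p) there: c:F, d:F. ✗
c: successors {e}; ~[](p & q -> p) there: e:F. ✗
d: successors {g}; ~[](p & q -> p) there: g:F. ✗
e: successors {f, h}; ~[](p & q -> p) there: f:F, h:F. ✗
f: no successors, so []~[](p & q -> p) holds vacuously. ✓
g: no successors, so []~[](p & q -> p) holds vacuously. ✓
h: no successors, so []~[](p & q -> p) holds vacuously. ✓
— 3 worlds.
For [][](p | q -> q):
a: successors {b, g}; [](p | q -> q) there: b:T, g:T. ✓
b: successors {c, d}; [](p | q -> q) there: c:T, d:T. ✓
c: successors {e}; [](p | q -> q) there: e:T. ✓
d: successors {g}; [](p | q -> q) there: g:T. ✓
e: successors {f, h}; [](p | q -> q) there: f:T, h:T. ✓
f: no successors, so [][](p | q -> q) holds vacuously. ✓
g: no successors, so [][](p | q -> q) holds vacuously. ✓
h: no successors, so [][](p | q -> q) holds vacuously. ✓
— 8 worlds.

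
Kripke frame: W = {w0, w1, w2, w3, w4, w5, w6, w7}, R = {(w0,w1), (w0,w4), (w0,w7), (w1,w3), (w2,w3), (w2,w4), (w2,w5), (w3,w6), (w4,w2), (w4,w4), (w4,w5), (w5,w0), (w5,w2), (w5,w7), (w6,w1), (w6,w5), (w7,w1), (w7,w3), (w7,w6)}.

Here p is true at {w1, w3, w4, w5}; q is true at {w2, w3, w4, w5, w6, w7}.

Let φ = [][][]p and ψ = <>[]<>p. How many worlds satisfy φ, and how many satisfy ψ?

For [][][]p:
w0: successors {w1, w4, w7}; [][]p there: w1:F, w4:F, w7:F. ✗
w1: successors {w3}; [][]p there: w3:T. ✓
w2: successors {w3, w4, w5}; [][]p there: w3:T, w4:F, w5:F. ✗
w3: successors {w6}; [][]p there: w6:F. ✗
w4: successors {w2, w4, w5}; [][]p there: w2:F, w4:F, w5:F. ✗
w5: successors {w0, w2, w7}; [][]p there: w0:F, w2:F, w7:F. ✗
w6: successors {w1, w5}; [][]p there: w1:F, w5:F. ✗
w7: successors {w1, w3, w6}; [][]p there: w1:F, w3:T, w6:F. ✗
— 1 world.
For <>[]<>p:
w0: successors {w1, w4, w7}; []<>p there: w1:F, w4:F, w7:F. ✗
w1: successors {w3}; []<>p there: w3:T. ✓
w2: successors {w3, w4, w5}; []<>p there: w3:T, w4:F, w5:T. ✓
w3: successors {w6}; []<>p there: w6:F. ✗
w4: successors {w2, w4, w5}; []<>p there: w2:F, w4:F, w5:T. ✓
w5: successors {w0, w2, w7}; []<>p there: w0:T, w2:F, w7:F. ✓
w6: successors {w1, w5}; []<>p there: w1:F, w5:T. ✓
w7: successors {w1, w3, w6}; []<>p there: w1:F, w3:T, w6:F. ✓
— 6 worlds.

1 and 6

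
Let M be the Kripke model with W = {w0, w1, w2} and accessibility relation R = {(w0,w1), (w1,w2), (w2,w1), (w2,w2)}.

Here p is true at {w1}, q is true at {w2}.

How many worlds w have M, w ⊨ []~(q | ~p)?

1

w0: successors {w1}; ~(q | ~p) there: w1:T. ✓
w1: successors {w2}; ~(q | ~p) there: w2:F. ✗
w2: successors {w1, w2}; ~(q | ~p) there: w1:T, w2:F. ✗
Satisfying worlds: {w0}.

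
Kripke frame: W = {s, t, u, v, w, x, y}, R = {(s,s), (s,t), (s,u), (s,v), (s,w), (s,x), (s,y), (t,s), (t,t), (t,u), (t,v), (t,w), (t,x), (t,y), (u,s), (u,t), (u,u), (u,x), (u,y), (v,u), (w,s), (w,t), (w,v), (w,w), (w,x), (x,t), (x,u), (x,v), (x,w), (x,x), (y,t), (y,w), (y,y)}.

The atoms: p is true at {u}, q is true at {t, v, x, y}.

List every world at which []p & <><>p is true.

s: []p is F, <><>p is T. ✗
t: []p is F, <><>p is T. ✗
u: []p is F, <><>p is T. ✗
v: []p is T, <><>p is T. ✓
w: []p is F, <><>p is T. ✗
x: []p is F, <><>p is T. ✗
y: []p is F, <><>p is T. ✗

{v}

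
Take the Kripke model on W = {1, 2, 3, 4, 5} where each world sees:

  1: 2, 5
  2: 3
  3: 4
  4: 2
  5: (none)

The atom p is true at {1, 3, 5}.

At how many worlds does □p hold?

1: successors {2, 5}; p there: 2:F, 5:T. ✗
2: successors {3}; p there: 3:T. ✓
3: successors {4}; p there: 4:F. ✗
4: successors {2}; p there: 2:F. ✗
5: no successors, so □p holds vacuously. ✓
Satisfying worlds: {2, 5}.

2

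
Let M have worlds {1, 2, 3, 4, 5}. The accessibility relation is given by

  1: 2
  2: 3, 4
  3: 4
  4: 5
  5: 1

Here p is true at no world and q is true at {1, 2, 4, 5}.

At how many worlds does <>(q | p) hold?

1: successors {2}; q | p there: 2:T. ✓
2: successors {3, 4}; q | p there: 3:F, 4:T. ✓
3: successors {4}; q | p there: 4:T. ✓
4: successors {5}; q | p there: 5:T. ✓
5: successors {1}; q | p there: 1:T. ✓
Satisfying worlds: {1, 2, 3, 4, 5}.

5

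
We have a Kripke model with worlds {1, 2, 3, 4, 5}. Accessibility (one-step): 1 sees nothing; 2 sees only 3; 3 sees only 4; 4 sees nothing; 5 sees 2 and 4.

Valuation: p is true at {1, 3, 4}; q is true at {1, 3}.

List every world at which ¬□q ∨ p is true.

{1, 3, 4, 5}

1: ¬□q is F, p is T. ✓
2: ¬□q is F, p is F. ✗
3: ¬□q is T, p is T. ✓
4: ¬□q is F, p is T. ✓
5: ¬□q is T, p is F. ✓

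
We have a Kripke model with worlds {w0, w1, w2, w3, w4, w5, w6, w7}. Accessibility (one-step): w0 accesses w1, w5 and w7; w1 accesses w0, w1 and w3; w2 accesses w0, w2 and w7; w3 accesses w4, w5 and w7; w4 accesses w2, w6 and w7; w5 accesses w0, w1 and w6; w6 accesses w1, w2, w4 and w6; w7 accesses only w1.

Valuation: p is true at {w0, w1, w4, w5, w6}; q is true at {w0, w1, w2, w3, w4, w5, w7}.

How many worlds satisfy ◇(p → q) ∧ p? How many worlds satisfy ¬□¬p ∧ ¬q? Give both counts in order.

For ◇(p → q) ∧ p:
w0: ◇(p → q) is T, p is T. ✓
w1: ◇(p → q) is T, p is T. ✓
w2: ◇(p → q) is T, p is F. ✗
w3: ◇(p → q) is T, p is F. ✗
w4: ◇(p → q) is T, p is T. ✓
w5: ◇(p → q) is T, p is T. ✓
w6: ◇(p → q) is T, p is T. ✓
w7: ◇(p → q) is T, p is F. ✗
— 5 worlds.
For ¬□¬p ∧ ¬q:
w0: ¬□¬p is T, ¬q is F. ✗
w1: ¬□¬p is T, ¬q is F. ✗
w2: ¬□¬p is T, ¬q is F. ✗
w3: ¬□¬p is T, ¬q is F. ✗
w4: ¬□¬p is T, ¬q is F. ✗
w5: ¬□¬p is T, ¬q is F. ✗
w6: ¬□¬p is T, ¬q is T. ✓
w7: ¬□¬p is T, ¬q is F. ✗
— 1 world.

5 and 1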